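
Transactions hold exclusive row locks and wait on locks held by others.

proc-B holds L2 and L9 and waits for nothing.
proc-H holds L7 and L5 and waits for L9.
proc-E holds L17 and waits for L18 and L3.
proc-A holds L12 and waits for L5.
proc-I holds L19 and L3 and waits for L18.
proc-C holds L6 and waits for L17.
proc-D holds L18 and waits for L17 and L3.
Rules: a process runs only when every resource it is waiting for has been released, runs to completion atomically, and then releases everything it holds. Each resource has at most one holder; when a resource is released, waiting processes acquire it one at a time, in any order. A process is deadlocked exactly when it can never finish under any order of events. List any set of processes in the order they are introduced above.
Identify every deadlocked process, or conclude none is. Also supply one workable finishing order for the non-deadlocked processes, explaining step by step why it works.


Deadlocked: proc-E, proc-I, proc-C and proc-D.
Key observation: the loop proc-E -> proc-I -> proc-D -> proc-E blocks itself forever; proc-C waits into the deadlock from upstream.
The rest can finish in the order proc-B, proc-H, proc-A.
Walking it through:
  run proc-B (it waits on nothing); releases L2 and L9
  run proc-H (all its waits — L9 — are resolved); releases L7 and L5
  run proc-A (all its waits — L5 — are resolved); releases L12


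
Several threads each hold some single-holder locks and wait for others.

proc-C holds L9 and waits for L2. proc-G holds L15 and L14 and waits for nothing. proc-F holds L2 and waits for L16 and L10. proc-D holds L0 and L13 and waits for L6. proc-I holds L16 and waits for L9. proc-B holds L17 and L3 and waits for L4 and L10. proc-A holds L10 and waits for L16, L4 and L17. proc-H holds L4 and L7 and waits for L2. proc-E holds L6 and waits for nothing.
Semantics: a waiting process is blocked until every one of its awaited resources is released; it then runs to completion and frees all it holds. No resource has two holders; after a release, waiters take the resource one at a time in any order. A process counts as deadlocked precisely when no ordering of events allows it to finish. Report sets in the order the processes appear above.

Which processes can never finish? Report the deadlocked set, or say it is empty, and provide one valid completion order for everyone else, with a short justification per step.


Deadlocked set: proc-C, proc-F, proc-I, proc-B, proc-A and proc-H.
Key observation: the loop proc-C -> proc-F -> proc-I -> proc-C blocks itself forever; proc-B, proc-A and proc-H are caught in further circular waits.
The rest can finish in the order proc-E, proc-D, proc-G.
Check, step by step:
  run proc-E (it waits on nothing); releases L6
  run proc-D (all its waits — L6 — are resolved); releases L0 and L13
  run proc-G (it waits on nothing); releases L15 and L14


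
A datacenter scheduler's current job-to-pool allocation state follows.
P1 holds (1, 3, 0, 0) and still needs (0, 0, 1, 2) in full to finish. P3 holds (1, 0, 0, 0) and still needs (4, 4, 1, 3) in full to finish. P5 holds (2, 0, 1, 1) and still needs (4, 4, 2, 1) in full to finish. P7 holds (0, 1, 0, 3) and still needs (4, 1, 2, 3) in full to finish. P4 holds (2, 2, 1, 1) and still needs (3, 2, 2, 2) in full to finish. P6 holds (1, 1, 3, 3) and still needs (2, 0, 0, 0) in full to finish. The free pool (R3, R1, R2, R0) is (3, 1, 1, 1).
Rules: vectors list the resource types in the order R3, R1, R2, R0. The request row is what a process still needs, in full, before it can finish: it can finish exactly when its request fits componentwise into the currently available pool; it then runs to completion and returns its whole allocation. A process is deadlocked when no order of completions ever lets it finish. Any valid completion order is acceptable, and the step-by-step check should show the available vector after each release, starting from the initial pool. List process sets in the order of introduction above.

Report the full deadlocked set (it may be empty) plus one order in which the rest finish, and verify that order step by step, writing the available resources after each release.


The deadlocked set is empty.
Key observation: there is always a runnable process — P6 first — so the state unwinds completely.
A valid finishing order for the others: P6, P4, P3, P7, P5, P1. Walking it through:
  pool = (3, 1, 1, 1)
  run P6 (needs (2, 0, 0, 0), free (3, 1, 1, 1)); after release of (1, 1, 3, 3) the pool is (4, 2, 4, 4)
  run P4 (needs (3, 2, 2, 2), free (4, 2, 4, 4)); after release of (2, 2, 1, 1) the pool is (6, 4, 5, 5)
  run P3 (needs (4, 4, 1, 3), free (6, 4, 5, 5)); after release of (1, 0, 0, 0) the pool is (7, 4, 5, 5)
  run P7 (needs (4, 1, 2, 3), free (7, 4, 5, 5)); after release of (0, 1, 0, 3) the pool is (7, 5, 5, 8)
  run P5 (needs (4, 4, 2, 1), free (7, 5, 5, 8)); after release of (2, 0, 1, 1) the pool is (9, 5, 6, 9)
  run P1 (needs (0, 0, 1, 2), free (9, 5, 6, 9)); after release of (1, 3, 0, 0) the pool is (10, 8, 6, 9)


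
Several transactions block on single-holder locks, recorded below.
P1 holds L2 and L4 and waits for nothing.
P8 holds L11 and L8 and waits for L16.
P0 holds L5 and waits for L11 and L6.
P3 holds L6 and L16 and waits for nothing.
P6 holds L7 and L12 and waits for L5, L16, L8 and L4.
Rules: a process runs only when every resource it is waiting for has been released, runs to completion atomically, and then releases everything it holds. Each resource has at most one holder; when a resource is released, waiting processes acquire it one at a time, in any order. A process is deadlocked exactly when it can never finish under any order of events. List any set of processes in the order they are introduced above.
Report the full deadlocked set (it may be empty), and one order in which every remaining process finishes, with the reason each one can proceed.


No process is deadlocked.
Key observation: every chain of waits terminates; starting from the processes that wait on nothing, all the rest unlock in turn.
The rest can finish in the order P3, P1, P8, P0, P6.
Verifying each step:
  P3 waits on nothing -> runs at once and releases L6 and L16
  P1 waits on nothing -> runs at once and releases L2 and L4
  P8 waits on L16 — all released -> runs and releases L11 and L8
  P0 waits on L11 and L6 — all released -> runs and releases L5
  P6 waits on L5, L16, L8 and L4 — all released -> runs and releases L7 and L12


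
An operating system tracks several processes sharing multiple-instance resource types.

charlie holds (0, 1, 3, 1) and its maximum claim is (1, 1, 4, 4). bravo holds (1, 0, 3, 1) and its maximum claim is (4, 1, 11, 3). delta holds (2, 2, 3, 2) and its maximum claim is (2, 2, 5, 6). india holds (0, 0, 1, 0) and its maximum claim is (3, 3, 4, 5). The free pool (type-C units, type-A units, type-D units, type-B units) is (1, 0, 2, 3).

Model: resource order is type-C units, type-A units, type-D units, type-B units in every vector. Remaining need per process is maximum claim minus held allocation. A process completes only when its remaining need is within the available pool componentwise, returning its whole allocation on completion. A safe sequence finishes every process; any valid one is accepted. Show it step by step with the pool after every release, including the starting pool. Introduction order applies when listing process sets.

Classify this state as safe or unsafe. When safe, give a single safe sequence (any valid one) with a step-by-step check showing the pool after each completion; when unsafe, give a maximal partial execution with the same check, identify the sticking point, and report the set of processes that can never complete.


The state is SAFE; one workable sequence: charlie, delta, india, bravo.
Key observation: reading the order forward, charlie is the first process whose need (1, 0, 1, 3) meets the free pool (1, 0, 2, 3) exactly on a resource it requests.
Check, step by step:
  pool = (1, 0, 2, 3)
  charlie: need (1, 0, 1, 3) fits (1, 0, 2, 3); releases (0, 1, 3, 1), pool now (1, 1, 5, 4)
  delta: need (0, 0, 2, 4) fits (1, 1, 5, 4); releases (2, 2, 3, 2), pool now (3, 3, 8, 6)
  india: need (3, 3, 3, 5) fits (3, 3, 8, 6); releases (0, 0, 1, 0), pool now (3, 3, 9, 6)
  bravo: need (3, 1, 8, 2) fits (3, 3, 9, 6); releases (1, 0, 3, 1), pool now (4, 3, 12, 7)


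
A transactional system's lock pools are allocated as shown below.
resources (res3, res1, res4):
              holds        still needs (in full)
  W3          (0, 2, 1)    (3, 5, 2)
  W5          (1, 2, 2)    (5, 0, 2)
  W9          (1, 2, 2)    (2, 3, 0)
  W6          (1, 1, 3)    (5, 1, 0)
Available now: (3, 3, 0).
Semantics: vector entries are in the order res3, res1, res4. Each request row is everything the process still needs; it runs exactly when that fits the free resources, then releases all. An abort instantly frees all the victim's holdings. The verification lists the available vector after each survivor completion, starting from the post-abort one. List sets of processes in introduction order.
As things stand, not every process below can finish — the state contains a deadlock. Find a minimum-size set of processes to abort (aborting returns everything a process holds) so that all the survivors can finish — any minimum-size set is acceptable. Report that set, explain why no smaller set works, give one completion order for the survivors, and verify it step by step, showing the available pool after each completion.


Abort W6.
Key observation: W5 could never have finished before the abort; with (1, 1, 3) returned by W6, it fits at step 2.
Why nothing smaller works: aborting no one leaves the state deadlocked as given.
One survivor order: W9, W5, W3. Walking it through (post-abort pool first):
  pool = (4, 4, 3)
  run W9 (needs (2, 3, 0), free (4, 4, 3)); after release of (1, 2, 2) the pool is (5, 6, 5)
  run W5 (needs (5, 0, 2), free (5, 6, 5)); after release of (1, 2, 2) the pool is (6, 8, 7)
  run W3 (needs (3, 5, 2), free (6, 8, 7)); after release of (0, 2, 1) the pool is (6, 10, 8)


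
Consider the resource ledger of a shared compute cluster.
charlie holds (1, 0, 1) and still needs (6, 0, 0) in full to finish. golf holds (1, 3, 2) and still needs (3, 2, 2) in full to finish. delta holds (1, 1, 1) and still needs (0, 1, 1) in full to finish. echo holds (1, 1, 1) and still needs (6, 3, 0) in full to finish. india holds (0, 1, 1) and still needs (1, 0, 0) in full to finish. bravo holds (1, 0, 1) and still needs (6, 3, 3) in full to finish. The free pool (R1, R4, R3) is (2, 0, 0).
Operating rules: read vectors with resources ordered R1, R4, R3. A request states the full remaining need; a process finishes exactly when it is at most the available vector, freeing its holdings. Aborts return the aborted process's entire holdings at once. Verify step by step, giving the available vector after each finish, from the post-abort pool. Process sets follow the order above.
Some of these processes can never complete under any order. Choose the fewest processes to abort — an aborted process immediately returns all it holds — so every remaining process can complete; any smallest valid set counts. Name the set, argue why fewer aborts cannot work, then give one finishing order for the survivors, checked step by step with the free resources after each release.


Abort charlie and echo.
Key observation: before aborting charlie and echo, bravo was permanently blocked — no order could ever run it; afterwards it completes at step 3.
Why nothing smaller works — every single abort fails: charlie alone leaves echo blocked (short on R1); golf alone leaves charlie blocked (short on R1); delta alone leaves charlie blocked (short on R1); echo alone leaves charlie blocked (short on R1); india alone leaves charlie blocked (short on R1); bravo alone leaves charlie blocked (short on R1).
The survivors complete as delta, golf, bravo, india. Check, step by step (starting from the post-abort pool):
  pool = (4, 1, 2)
  run delta (needs (0, 1, 1), free (4, 1, 2)); after release of (1, 1, 1) the pool is (5, 2, 3)
  run golf (needs (3, 2, 2), free (5, 2, 3)); after release of (1, 3, 2) the pool is (6, 5, 5)
  run bravo (needs (6, 3, 3), free (6, 5, 5)); after release of (1, 0, 1) the pool is (7, 5, 6)
  run india (needs (1, 0, 0), free (7, 5, 6)); after release of (0, 1, 1) the pool is (7, 6, 7)


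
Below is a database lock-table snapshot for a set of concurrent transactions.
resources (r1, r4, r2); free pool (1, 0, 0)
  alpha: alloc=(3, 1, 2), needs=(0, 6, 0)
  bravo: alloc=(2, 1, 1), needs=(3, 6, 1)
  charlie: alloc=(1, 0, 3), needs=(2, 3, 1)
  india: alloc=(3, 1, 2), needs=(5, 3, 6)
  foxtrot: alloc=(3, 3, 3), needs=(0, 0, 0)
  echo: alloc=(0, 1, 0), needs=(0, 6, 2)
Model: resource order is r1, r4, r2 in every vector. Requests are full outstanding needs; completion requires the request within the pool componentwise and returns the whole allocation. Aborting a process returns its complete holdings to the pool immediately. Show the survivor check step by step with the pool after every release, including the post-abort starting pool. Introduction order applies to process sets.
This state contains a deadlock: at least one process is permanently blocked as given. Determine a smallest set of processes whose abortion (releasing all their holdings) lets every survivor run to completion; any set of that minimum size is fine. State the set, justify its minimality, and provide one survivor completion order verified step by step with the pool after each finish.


Abort bravo and echo.
Key observation: alpha was stuck for good until bravo and echo gave back (2, 2, 1); in the order shown it finishes at step 4.
Minimality, checking each single-abort alternative: alpha alone leaves bravo blocked (short on r4); bravo alone leaves alpha blocked (short on r4); charlie alone leaves alpha blocked (short on r4); india alone leaves alpha blocked (short on r4); foxtrot alone leaves alpha blocked (short on r4); echo alone leaves alpha blocked (short on r4).
One survivor order: foxtrot, charlie, india, alpha. Verifying each step (post-abort pool first):
  pool = (3, 2, 1)
  foxtrot: need (0, 0, 0) fits (3, 2, 1); releases (3, 3, 3), pool now (6, 5, 4)
  charlie: need (2, 3, 1) fits (6, 5, 4); releases (1, 0, 3), pool now (7, 5, 7)
  india: need (5, 3, 6) fits (7, 5, 7); releases (3, 1, 2), pool now (10, 6, 9)
  alpha: need (0, 6, 0) fits (10, 6, 9); releases (3, 1, 2), pool now (13, 7, 11)


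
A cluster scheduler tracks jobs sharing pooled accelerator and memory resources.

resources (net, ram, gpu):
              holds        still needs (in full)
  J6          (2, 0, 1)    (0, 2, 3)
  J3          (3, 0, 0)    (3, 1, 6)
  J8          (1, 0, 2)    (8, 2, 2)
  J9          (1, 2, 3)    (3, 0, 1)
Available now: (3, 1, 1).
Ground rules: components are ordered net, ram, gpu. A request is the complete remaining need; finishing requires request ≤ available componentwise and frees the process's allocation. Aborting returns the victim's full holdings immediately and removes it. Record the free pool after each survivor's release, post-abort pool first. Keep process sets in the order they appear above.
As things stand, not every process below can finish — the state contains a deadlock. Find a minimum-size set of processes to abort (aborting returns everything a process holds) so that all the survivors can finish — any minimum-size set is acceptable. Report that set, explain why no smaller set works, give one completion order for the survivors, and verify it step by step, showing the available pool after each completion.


Minimum abort set: J8.
Key observation: the deadlocked J3 becomes finishable only because J8 released (1, 0, 2); it completes at step 3 below.
Minimality: the empty abort set fails — the state is deadlocked as it stands.
The survivors complete as J9, J6, J3. Verifying each step (starting from the post-abort pool):
  pool = (4, 1, 3)
  run J9 (needs (3, 0, 1), free (4, 1, 3)); after release of (1, 2, 3) the pool is (5, 3, 6)
  run J6 (needs (0, 2, 3), free (5, 3, 6)); after release of (2, 0, 1) the pool is (7, 3, 7)
  run J3 (needs (3, 1, 6), free (7, 3, 7)); after release of (3, 0, 0) the pool is (10, 3, 7)


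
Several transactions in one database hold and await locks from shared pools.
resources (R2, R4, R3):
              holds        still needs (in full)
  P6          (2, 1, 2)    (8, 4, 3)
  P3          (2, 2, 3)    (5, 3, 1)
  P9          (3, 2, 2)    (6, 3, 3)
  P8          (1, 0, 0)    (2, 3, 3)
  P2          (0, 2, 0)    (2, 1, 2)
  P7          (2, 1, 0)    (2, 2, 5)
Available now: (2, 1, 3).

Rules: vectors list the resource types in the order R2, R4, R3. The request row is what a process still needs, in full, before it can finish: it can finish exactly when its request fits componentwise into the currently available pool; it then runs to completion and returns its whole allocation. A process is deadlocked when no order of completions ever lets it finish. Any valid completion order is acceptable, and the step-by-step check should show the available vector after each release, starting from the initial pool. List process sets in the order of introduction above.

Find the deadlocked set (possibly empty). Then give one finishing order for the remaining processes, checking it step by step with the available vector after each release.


The deadlocked set is P6, P3, P9 and P7.
Key observation: after P2, P8 the pool peaks at (3, 3, 3), and each blocked process is short somewhere: P6 on R2, R4; P3 on R2; P9 on R2; P7 on R3.
The rest can finish in the order P2, P8. Verifying each step:
  pool = (2, 1, 3)
  P2 needs (2, 1, 2) <= (2, 1, 3) -> finishes; pool += (0, 2, 0) = (2, 3, 3)
  P8 needs (2, 3, 3) <= (2, 3, 3) -> finishes; pool += (1, 0, 0) = (3, 3, 3)
The stuck group stays short no matter what:
  P6 still needs (8, 4, 3) but only (3, 3, 3) is free — short on R2 and R4
  P3 still needs (5, 3, 1) but only (3, 3, 3) is free — short on R2
  P9 still needs (6, 3, 3) but only (3, 3, 3) is free — short on R2
  P7 still needs (2, 2, 5) but only (3, 3, 3) is free — short on R3


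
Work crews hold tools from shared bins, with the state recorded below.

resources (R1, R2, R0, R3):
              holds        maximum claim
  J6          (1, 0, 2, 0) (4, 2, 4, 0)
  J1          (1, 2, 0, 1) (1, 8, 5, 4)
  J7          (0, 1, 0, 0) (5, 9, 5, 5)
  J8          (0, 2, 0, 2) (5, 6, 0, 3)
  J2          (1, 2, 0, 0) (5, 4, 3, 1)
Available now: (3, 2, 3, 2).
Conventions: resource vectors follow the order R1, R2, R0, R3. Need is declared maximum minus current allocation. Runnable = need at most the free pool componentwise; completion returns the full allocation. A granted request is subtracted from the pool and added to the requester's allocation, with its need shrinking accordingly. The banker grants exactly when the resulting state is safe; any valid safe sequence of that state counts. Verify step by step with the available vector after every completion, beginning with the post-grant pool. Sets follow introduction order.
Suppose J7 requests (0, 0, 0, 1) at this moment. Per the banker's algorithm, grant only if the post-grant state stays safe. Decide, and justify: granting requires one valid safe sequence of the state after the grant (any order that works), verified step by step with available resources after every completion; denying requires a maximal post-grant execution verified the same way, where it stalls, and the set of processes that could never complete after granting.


GRANT. The post-grant state is safe; one safe sequence: J6, J2, J8, J1, J7.
Key observation: the grant leaves (3, 2, 3, 1) free — enough for J6, whose release restarts the cascade.
Check on the post-grant state, step by step:
  pool = (3, 2, 3, 1)
  J6: need (3, 2, 2, 0) fits (3, 2, 3, 1); releases (1, 0, 2, 0), pool now (4, 2, 5, 1)
  J2: need (4, 2, 3, 1) fits (4, 2, 5, 1); releases (1, 2, 0, 0), pool now (5, 4, 5, 1)
  J8: need (5, 4, 0, 1) fits (5, 4, 5, 1); releases (0, 2, 0, 2), pool now (5, 6, 5, 3)
  J1: need (0, 6, 5, 3) fits (5, 6, 5, 3); releases (1, 2, 0, 1), pool now (6, 8, 5, 4)
  J7: need (5, 8, 5, 4) fits (6, 8, 5, 4); releases (0, 1, 0, 1), pool now (6, 9, 5, 5)


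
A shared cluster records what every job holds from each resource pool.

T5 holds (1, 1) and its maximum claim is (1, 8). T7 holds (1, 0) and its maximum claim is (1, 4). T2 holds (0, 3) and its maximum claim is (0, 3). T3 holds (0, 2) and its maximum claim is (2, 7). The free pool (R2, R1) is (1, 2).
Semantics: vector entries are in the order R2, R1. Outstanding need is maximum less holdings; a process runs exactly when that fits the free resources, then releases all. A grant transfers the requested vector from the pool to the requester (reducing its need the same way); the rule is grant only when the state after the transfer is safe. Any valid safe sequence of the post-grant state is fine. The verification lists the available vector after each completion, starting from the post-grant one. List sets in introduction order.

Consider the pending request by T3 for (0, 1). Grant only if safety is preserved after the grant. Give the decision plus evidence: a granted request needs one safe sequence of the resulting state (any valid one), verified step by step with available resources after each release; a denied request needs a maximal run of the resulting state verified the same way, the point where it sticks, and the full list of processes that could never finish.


GRANT — the state after the grant stays safe, e.g. via T2, T7, T3, T5.
Key observation: granting shrinks the pool to (1, 1), yet T2 still fits and the chain goes through.
Check on the post-grant state, step by step:
  pool = (1, 1)
  run T2 (needs (0, 0), free (1, 1)); after release of (0, 3) the pool is (1, 4)
  run T7 (needs (0, 4), free (1, 4)); after release of (1, 0) the pool is (2, 4)
  run T3 (needs (2, 4), free (2, 4)); after release of (0, 3) the pool is (2, 7)
  run T5 (needs (0, 7), free (2, 7)); after release of (1, 1) the pool is (3, 8)


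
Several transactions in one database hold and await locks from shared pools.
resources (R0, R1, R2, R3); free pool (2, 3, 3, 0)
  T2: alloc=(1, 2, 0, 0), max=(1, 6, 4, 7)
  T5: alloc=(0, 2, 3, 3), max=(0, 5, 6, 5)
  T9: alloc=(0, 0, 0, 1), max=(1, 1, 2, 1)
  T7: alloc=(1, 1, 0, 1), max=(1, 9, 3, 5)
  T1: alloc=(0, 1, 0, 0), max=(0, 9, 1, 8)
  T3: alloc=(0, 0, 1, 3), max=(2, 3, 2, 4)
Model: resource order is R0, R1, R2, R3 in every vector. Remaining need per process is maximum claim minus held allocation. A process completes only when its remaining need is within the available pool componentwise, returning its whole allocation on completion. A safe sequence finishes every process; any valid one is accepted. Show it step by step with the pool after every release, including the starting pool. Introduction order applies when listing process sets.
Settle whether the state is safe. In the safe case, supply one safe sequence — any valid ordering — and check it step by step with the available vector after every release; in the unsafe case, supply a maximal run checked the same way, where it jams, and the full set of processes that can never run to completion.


UNSAFE.
Key observation: T9, T3, T5, T2 can finish, but then (3, 7, 7, 7) is all there is, and the blocked group's R1 demands exceed it.
Going as far as possible: T9, T3, T5, T2; after that, nothing fits. Verifying each step:
  pool = (2, 3, 3, 0)
  T9 needs (1, 1, 2, 0) <= (2, 3, 3, 0) -> finishes; pool += (0, 0, 0, 1) = (2, 3, 3, 1)
  T3 needs (2, 3, 1, 1) <= (2, 3, 3, 1) -> finishes; pool += (0, 0, 1, 3) = (2, 3, 4, 4)
  T5 needs (0, 3, 3, 2) <= (2, 3, 4, 4) -> finishes; pool += (0, 2, 3, 3) = (2, 5, 7, 7)
  T2 needs (0, 4, 4, 7) <= (2, 5, 7, 7) -> finishes; pool += (1, 2, 0, 0) = (3, 7, 7, 7)
  T7 still needs (0, 8, 3, 4) but only (3, 7, 7, 7) is free — short on R1
  T1 still needs (0, 8, 1, 8) but only (3, 7, 7, 7) is free — short on R1 and R3
Permanently blocked: T7 and T1.


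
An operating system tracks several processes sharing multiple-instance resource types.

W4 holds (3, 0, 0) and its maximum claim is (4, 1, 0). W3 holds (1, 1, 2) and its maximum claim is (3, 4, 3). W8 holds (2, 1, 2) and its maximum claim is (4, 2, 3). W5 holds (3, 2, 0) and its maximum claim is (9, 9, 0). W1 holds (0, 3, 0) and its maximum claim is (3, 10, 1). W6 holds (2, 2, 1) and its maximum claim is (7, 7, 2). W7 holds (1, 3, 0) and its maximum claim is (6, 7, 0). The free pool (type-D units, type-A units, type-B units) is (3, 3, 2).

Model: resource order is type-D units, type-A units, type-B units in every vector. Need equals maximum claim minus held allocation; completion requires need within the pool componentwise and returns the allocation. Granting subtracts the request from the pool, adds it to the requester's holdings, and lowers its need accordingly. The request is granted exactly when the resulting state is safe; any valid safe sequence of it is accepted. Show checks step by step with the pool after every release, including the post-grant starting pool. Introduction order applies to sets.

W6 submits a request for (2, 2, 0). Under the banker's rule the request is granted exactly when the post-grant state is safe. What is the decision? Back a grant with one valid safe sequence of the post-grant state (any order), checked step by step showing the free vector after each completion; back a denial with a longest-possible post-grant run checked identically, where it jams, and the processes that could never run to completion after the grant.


DENY: after the grant no complete ordering would exist.
Key observation: W4, W8 can finish, but then (6, 2, 4) is all there is, and the blocked group's type-A units demands exceed it.
After a pretend grant, a maximal execution: W4, W8 — then nothing else fits. Step-by-step check:
  pool = (1, 1, 2)
  W4: need (1, 1, 0) fits (1, 1, 2); releases (3, 0, 0), pool now (4, 1, 2)
  W8: need (2, 1, 1) fits (4, 1, 2); releases (2, 1, 2), pool now (6, 2, 4)
  blocked: W3 wants (2, 3, 1), pool (6, 2, 4) — not enough type-A units
  blocked: W5 wants (6, 7, 0), pool (6, 2, 4) — not enough type-A units
  blocked: W1 wants (3, 7, 1), pool (6, 2, 4) — not enough type-A units
  blocked: W6 wants (3, 3, 1), pool (6, 2, 4) — not enough type-A units
  blocked: W7 wants (5, 4, 0), pool (6, 2, 4) — not enough type-A units
Processes that could never finish after the grant: W3, W5, W1, W6 and W7.


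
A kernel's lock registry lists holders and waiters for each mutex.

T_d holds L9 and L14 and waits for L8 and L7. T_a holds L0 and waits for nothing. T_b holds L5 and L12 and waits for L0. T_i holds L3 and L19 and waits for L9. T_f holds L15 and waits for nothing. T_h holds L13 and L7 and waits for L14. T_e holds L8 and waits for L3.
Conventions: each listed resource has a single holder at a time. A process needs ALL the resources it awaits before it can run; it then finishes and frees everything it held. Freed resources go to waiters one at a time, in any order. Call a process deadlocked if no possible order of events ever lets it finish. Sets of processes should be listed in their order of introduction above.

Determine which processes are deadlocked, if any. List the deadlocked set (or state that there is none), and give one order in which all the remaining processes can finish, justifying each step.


Deadlocked: T_d, T_i, T_h and T_e.
Key observation: the cycle T_d -> T_h -> T_d can never break — each member waits on the next; T_i and T_e are caught in further circular waits.
One completion order for the rest: T_a, T_b, T_f.
Verifying each step:
  T_a: no waits; runs immediately, freeing L0
  T_b: everything it awaited (L0) is free; runs, freeing L5 and L12
  T_f: no waits; runs immediately, freeing L15


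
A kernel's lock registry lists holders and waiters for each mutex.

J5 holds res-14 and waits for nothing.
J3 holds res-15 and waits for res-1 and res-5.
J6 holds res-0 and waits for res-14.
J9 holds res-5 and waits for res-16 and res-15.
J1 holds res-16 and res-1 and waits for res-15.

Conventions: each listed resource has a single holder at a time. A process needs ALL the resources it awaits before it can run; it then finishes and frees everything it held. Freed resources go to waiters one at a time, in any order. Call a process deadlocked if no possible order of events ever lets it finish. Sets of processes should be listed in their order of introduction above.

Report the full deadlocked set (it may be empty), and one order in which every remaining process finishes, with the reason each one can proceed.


The deadlocked set is J3, J9 and J1.
Key observation: the wait chain closes on itself along J3 -> J9 -> J3; J1 is caught in further circular waits.
One completion order for the rest: J5, J6.
Verifying each step:
  J5 waits on nothing -> runs at once and releases res-14
  run J6 (all its waits — res-14 — are resolved); releases res-0


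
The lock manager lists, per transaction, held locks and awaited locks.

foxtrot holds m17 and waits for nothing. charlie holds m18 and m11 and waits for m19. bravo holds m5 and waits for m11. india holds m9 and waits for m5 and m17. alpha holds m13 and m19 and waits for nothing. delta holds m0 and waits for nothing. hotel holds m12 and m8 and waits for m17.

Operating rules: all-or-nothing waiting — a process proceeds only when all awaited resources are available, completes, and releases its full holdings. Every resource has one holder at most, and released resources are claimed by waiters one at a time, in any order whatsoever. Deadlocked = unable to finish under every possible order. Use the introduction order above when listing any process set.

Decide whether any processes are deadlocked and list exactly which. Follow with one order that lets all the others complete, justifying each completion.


No process is deadlocked.
Key observation: although several processes wait, no cycle exists — each chain bottoms out at a free runner.
The rest can finish in the order alpha, foxtrot, hotel, delta, charlie, bravo, india.
Verifying each step:
  run alpha (it waits on nothing); releases m13 and m19
  run foxtrot (it waits on nothing); releases m17
  hotel waits on m17 — all released -> runs and releases m12 and m8
  run delta (it waits on nothing); releases m0
  charlie waits on m19 — all released -> runs and releases m18 and m11
  bravo waits on m11 — all released -> runs and releases m5
  india waits on m5 and m17 — all released -> runs and releases m9


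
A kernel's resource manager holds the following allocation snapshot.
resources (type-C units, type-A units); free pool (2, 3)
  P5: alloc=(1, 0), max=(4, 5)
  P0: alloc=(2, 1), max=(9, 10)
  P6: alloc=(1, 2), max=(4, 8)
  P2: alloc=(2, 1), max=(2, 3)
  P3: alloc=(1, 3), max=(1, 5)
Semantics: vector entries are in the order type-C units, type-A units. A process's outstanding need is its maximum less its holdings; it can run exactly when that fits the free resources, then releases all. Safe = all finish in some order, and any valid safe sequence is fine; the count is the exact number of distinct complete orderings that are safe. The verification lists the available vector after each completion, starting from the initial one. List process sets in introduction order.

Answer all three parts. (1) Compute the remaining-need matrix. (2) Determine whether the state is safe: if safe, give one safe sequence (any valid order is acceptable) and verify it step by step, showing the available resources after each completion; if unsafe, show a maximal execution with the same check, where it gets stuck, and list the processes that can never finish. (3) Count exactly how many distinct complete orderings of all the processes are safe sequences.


(1) Remaining need (order type-C units, type-A units):
  P5: (3, 5)
  P0: (7, 9)
  P6: (3, 6)
  P2: (0, 2)
  P3: (0, 2)
(2) SAFE, for example via the order P2, P3, P6, P5, P0.
Key observation: at P0 the run first touches a limit — (7, 9) against (7, 9), exact on a resource it actually requests.
Walking it through:
  pool = (2, 3)
  P2 needs (0, 2) <= (2, 3) -> finishes; pool += (2, 1) = (4, 4)
  P3 needs (0, 2) <= (4, 4) -> finishes; pool += (1, 3) = (5, 7)
  P6 needs (3, 6) <= (5, 7) -> finishes; pool += (1, 2) = (6, 9)
  P5 needs (3, 5) <= (6, 9) -> finishes; pool += (1, 0) = (7, 9)
  P0 needs (7, 9) <= (7, 9) -> finishes; pool += (2, 1) = (9, 10)
(3) Precisely 8 of the possible complete orderings are safe sequences.


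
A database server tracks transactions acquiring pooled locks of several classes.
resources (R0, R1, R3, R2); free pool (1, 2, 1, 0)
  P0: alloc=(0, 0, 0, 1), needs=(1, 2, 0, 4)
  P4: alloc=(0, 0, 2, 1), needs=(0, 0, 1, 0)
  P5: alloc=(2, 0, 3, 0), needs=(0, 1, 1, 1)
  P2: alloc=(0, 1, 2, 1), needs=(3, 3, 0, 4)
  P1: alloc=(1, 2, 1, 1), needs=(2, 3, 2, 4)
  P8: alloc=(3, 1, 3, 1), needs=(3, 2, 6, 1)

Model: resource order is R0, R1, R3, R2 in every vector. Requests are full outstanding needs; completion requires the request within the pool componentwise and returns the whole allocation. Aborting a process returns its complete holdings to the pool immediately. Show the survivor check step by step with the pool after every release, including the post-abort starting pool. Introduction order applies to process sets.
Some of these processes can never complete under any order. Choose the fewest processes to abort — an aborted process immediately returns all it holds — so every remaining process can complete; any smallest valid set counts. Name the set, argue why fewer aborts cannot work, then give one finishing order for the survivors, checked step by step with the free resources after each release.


Minimum abort set: P0 and P1.
Key observation: P2 could never have finished before the abort; with (1, 2, 1, 2) returned by P0 and P1, it fits at step 4.
Why nothing smaller works — every single abort fails: P0 alone leaves P2 blocked (short on R2); P4 alone leaves P0 blocked (short on R2); P5 alone leaves P0 blocked (short on R2); P2 alone leaves P0 blocked (short on R2); P1 alone leaves P0 blocked (short on R2); P8 alone leaves P0 blocked (short on R2).
The survivors complete as P5, P4, P8, P2. Check, step by step (starting from the post-abort pool):
  pool = (2, 4, 2, 2)
  P5 needs (0, 1, 1, 1) <= (2, 4, 2, 2) -> finishes; pool += (2, 0, 3, 0) = (4, 4, 5, 2)
  P4 needs (0, 0, 1, 0) <= (4, 4, 5, 2) -> finishes; pool += (0, 0, 2, 1) = (4, 4, 7, 3)
  P8 needs (3, 2, 6, 1) <= (4, 4, 7, 3) -> finishes; pool += (3, 1, 3, 1) = (7, 5, 10, 4)
  P2 needs (3, 3, 0, 4) <= (7, 5, 10, 4) -> finishes; pool += (0, 1, 2, 1) = (7, 6, 12, 5)


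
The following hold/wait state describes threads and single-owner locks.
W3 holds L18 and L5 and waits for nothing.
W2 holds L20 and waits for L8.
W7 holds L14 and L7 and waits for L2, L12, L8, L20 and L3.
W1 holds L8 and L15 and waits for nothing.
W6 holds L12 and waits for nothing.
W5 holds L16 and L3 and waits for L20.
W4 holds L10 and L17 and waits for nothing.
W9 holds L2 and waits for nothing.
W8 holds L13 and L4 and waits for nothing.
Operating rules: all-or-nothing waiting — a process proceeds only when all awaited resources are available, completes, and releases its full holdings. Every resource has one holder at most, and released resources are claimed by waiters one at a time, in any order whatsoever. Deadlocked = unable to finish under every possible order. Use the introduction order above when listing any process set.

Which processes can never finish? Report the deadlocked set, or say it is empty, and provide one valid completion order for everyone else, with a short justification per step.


No process is deadlocked.
Key observation: the wait graph is acyclic; completion cascades from the unblocked processes through everyone else.
The rest can finish in the order W1, W2, W9, W5, W6, W3, W7, W8, W4.
Step-by-step check:
  W1 waits on nothing -> runs at once and releases L8 and L15
  W2 waits on L8 — all released -> runs and releases L20
  W9 waits on nothing -> runs at once and releases L2
  W5 waits on L20 — all released -> runs and releases L16 and L3
  W6 waits on nothing -> runs at once and releases L12
  W3 waits on nothing -> runs at once and releases L18 and L5
  W7 waits on L2, L12, L8, L20 and L3 — all released -> runs and releases L14 and L7
  W8 waits on nothing -> runs at once and releases L13 and L4
  W4 waits on nothing -> runs at once and releases L10 and L17


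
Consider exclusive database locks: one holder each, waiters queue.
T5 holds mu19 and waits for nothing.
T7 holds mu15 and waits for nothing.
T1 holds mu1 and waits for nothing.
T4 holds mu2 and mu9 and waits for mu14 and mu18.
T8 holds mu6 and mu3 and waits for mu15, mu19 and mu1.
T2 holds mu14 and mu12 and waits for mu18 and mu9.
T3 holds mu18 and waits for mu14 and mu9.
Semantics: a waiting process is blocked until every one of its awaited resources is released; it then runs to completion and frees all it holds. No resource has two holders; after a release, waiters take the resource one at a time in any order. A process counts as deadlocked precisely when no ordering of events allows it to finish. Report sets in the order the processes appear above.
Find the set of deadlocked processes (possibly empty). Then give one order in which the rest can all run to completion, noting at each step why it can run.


Deadlocked: T4, T2 and T3.
Key observation: the cycle T4 -> T2 -> T4 can never break — each member waits on the next; T3 is caught in further circular waits.
A valid finishing order for the others: T1, T7, T5, T8.
Check, step by step:
  T1: no waits; runs immediately, freeing mu1
  T7: no waits; runs immediately, freeing mu15
  T5: no waits; runs immediately, freeing mu19
  run T8 (all its waits — mu15, mu19 and mu1 — are resolved); releases mu6 and mu3


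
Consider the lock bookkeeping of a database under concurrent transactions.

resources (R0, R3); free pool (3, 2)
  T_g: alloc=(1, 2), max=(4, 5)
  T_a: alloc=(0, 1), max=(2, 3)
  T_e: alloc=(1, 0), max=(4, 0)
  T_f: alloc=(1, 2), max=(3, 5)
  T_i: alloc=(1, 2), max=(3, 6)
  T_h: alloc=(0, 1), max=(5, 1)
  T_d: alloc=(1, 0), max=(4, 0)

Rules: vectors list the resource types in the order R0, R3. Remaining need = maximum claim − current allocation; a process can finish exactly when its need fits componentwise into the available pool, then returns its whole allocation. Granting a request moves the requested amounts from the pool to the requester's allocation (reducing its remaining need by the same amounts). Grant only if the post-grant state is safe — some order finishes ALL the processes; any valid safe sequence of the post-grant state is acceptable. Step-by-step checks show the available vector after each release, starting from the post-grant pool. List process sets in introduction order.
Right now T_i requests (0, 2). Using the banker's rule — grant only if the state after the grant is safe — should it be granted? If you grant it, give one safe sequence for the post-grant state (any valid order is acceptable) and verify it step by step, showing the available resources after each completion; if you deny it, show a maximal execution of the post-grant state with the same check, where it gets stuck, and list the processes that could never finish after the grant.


DENY — the pretend-granted state is unsafe.
Key observation: the wall is R3: completing T_d, T_e, T_h brings the pool only to (5, 1), and all the rest need more.
On the post-grant state, T_d, T_e, T_h is a maximal run — nothing extends it. Verifying each step:
  pool = (3, 0)
  T_d: need (3, 0) fits (3, 0); releases (1, 0), pool now (4, 0)
  T_e: need (3, 0) fits (4, 0); releases (1, 0), pool now (5, 0)
  T_h: need (5, 0) fits (5, 0); releases (0, 1), pool now (5, 1)
  blocked: T_g wants (3, 3), pool (5, 1) — not enough R3
  blocked: T_a wants (2, 2), pool (5, 1) — not enough R3
  blocked: T_f wants (2, 3), pool (5, 1) — not enough R3
  blocked: T_i wants (2, 2), pool (5, 1) — not enough R3
Processes that could never finish after the grant: T_g, T_a, T_f and T_i.


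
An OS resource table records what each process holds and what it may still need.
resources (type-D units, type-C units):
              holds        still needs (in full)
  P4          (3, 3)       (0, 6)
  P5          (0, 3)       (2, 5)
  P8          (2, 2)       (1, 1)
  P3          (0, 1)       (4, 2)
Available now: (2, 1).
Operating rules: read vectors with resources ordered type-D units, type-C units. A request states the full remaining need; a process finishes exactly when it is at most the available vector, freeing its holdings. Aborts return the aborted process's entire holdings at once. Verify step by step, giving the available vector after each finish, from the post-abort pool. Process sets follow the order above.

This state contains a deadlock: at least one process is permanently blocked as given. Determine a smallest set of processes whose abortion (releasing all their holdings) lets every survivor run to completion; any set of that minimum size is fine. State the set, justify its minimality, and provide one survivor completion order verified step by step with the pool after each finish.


Minimum abort set: P4.
Key observation: the returned (3, 3) from P4 is what brings P5 — unrunnable before, under any order — into play at step 2.
Minimality: the empty abort set fails — the state is deadlocked as it stands.
One survivor order: P8, P5, P3. Check, step by step (post-abort pool first):
  pool = (5, 4)
  run P8 (needs (1, 1), free (5, 4)); after release of (2, 2) the pool is (7, 6)
  run P5 (needs (2, 5), free (7, 6)); after release of (0, 3) the pool is (7, 9)
  run P3 (needs (4, 2), free (7, 9)); after release of (0, 1) the pool is (7, 10)
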